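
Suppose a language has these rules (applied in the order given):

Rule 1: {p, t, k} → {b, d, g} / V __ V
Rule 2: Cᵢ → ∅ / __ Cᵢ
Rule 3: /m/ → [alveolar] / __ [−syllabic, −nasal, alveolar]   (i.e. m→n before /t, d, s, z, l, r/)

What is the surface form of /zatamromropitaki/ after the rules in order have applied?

Rule 1 (intervocalic voicing): /t/ is a voiceless stop between vowels /a/ and /a/, so it voices to [d]. /p/ is a voiceless stop between vowels /o/ and /i/, so it voices to [b]. /t/ is a voiceless stop between vowels /i/ and /a/, so it voices to [d]. /k/ is a voiceless stop between vowels /a/ and /i/, so it voices to [g]. /zatamromropitaki/ → zadamromrobidagi.
Rule 2 (degemination): no segment meets the environment; /zadamromrobidagi/ is unchanged.
Rule 3 (nasal place assimilation): /m/ precedes the alveolar consonant /r/, so it assimilates in place to [n]. /m/ precedes the alveolar consonant /r/, so it assimilates in place to [n]. /zadamromrobidagi/ → zadanronrobidagi.

zadanronrobidagi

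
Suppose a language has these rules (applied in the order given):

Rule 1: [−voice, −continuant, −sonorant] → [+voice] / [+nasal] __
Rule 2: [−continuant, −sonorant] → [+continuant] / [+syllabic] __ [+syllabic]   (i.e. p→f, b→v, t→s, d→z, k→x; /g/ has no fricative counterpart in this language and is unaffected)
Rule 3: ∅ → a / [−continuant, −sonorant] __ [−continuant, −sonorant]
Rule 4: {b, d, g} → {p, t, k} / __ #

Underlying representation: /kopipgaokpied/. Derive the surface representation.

Rule 1 (post-nasal voicing): no segment meets the environment; /kopipgaokpied/ is unchanged.
Rule 2 (intervocalic spirantization): /p/ is a stop between vowels /o/ and /i/, so it spirantizes to the fricative [f]. /kopipgaokpied/ → kofipgaokpied.
Rule 3 (stop-cluster a-epenthesis): /p/ and /g/ form a stop–stop cluster, so [a] is inserted between them. /k/ and /p/ form a stop–stop cluster, so [a] is inserted between them. /kofipgaokpied/ → kofipagaokapied.
Rule 4 (final devoicing): /d/ is a voiced stop in word-final position, so it devoices to [t]. /kofipagaokapied/ → kofipagaokapiet.

kofipagaokapiet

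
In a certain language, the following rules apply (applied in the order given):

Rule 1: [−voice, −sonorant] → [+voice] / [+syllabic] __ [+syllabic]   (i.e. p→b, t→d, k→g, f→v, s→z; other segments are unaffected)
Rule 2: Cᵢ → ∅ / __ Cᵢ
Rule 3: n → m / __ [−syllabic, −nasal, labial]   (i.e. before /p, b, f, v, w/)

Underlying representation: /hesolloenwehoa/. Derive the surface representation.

Rule 1 (intervocalic voicing): /s/ is a voiceless obstruent between vowels /e/ and /o/, so it voices to [z]. /hesolloenwehoa/ → hezolloenwehoa.
Rule 2 (degemination): /ll/ is a geminate; the first /l/ deletes. /hezolloenwehoa/ → hezoloenwehoa.
Rule 3 (nasal place assimilation): /n/ precedes the labial consonant /w/, so it assimilates in place to [m]. /hezoloenwehoa/ → hezoloemwehoa.

hezoloemwehoa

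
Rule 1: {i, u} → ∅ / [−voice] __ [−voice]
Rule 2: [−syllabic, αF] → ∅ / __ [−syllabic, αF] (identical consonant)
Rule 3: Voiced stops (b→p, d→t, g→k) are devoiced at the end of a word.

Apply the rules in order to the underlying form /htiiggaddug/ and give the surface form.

Rule 1 (high vowel syncope): no segment meets the environment; /htiiggaddug/ is unchanged.
Rule 2 (degemination): /gg/ is a geminate; the first /g/ deletes. /dd/ is a geminate; the first /d/ deletes. /htiiggaddug/ → htiigadug.
Rule 3 (final devoicing): /g/ is a voiced stop in word-final position, so it devoices to [k]. /htiigadug/ → htiigaduk.

htiigaduk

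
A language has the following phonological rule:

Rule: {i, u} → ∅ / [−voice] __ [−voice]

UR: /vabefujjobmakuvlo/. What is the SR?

No segment of /vabefujjobmakuvlo/ meets the structural description of the rule, so the form surfaces unchanged.

vabefujjobmakuvlo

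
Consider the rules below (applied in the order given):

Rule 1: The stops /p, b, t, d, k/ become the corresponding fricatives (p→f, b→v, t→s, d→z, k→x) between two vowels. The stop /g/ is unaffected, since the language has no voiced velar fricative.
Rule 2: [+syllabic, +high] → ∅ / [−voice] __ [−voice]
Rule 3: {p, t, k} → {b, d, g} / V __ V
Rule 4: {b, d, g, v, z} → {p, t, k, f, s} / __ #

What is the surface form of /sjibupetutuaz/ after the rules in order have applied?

sjivufessuas

Rule 1 (intervocalic spirantization): /b/ is a stop between vowels /i/ and /u/, so it spirantizes to the fricative [v]. /p/ is a stop between vowels /u/ and /e/, so it spirantizes to the fricative [f]. /t/ is a stop between vowels /e/ and /u/, so it spirantizes to the fricative [s]. /t/ is a stop between vowels /u/ and /u/, so it spirantizes to the fricative [s]. /sjibupetutuaz/ → sjivufesusuaz.
Rule 2 (high vowel syncope): /u/ is a high vowel flanked by voiceless consonants /s/ and /s/, so it deletes. /sjivufesusuaz/ → sjivufessuaz.
Rule 3 (intervocalic voicing): no segment meets the environment; /sjivufessuaz/ is unchanged.
Rule 4 (final devoicing): /z/ is a voiced obstruent in word-final position, so it devoices to [s]. /sjivufessuaz/ → sjivufessuas.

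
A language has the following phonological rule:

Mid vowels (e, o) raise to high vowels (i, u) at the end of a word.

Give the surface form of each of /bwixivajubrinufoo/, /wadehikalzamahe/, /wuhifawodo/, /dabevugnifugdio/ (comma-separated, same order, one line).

/bwixivajubrinufoo/: /o/ is a mid vowel in word-final position, so it raises to [u]. → [bwixivajubrinufou].
/wadehikalzamahe/: /e/ is a mid vowel in word-final position, so it raises to [i]. → [wadehikalzamahi].
/wuhifawodo/: /o/ is a mid vowel in word-final position, so it raises to [u]. → [wuhifawodu].
/dabevugnifugdio/: /o/ is a mid vowel in word-final position, so it raises to [u]. → [dabevugnifugdiu].

bwixivajubrinufou, wadehikalzamahi, wuhifawodu, dabevugnifugdiu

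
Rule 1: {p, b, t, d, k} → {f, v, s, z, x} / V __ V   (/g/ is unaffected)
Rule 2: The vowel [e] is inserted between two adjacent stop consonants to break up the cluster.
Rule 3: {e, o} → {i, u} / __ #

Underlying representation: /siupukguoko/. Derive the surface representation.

siufukeguoxu

Rule 1 (intervocalic spirantization): /p/ is a stop between vowels /u/ and /u/, so it spirantizes to the fricative [f]. /k/ is a stop between vowels /o/ and /o/, so it spirantizes to the fricative [x]. /siupukguoko/ → siufukguoxo.
Rule 2 (stop-cluster e-epenthesis): /k/ and /g/ form a stop–stop cluster, so [e] is inserted between them. /siufukguoxo/ → siufukeguoxo.
Rule 3 (final vowel raising): /o/ is a mid vowel in word-final position, so it raises to [u]. /siufukeguoxo/ → siufukeguoxu.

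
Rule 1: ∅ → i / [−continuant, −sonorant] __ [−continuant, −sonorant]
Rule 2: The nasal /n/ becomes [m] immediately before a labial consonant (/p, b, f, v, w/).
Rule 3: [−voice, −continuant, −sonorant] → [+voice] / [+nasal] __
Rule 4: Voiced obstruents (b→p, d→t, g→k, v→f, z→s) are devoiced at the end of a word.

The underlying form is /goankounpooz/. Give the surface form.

Rule 1 (stop-cluster i-epenthesis): no segment meets the environment; /goankounpooz/ is unchanged.
Rule 2 (nasal place assimilation): /n/ precedes the labial consonant /p/, so it assimilates in place to [m]. /goankounpooz/ → goankoumpooz.
Rule 3 (post-nasal voicing): /k/ is a voiceless stop immediately after the nasal /n/, so it voices to [g]. /p/ is a voiceless stop immediately after the nasal /m/, so it voices to [b]. /goankoumpooz/ → goangoumbooz.
Rule 4 (final devoicing): /z/ is a voiced obstruent in word-final position, so it devoices to [s]. /goangoumbooz/ → goangoumboos.

goangoumboos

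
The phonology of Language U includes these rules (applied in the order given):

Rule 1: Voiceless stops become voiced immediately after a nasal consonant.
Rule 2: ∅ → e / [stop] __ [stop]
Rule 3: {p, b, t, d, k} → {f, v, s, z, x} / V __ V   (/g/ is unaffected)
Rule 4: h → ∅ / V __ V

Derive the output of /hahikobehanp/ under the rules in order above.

haixoveanb

Rule 1 (post-nasal voicing): /p/ is a voiceless stop immediately after the nasal /n/, so it voices to [b]. /hahikobehanp/ → hahikobehanb.
Rule 2 (stop-cluster e-epenthesis): no segment meets the environment; /hahikobehanb/ is unchanged.
Rule 3 (intervocalic spirantization): /k/ is a stop between vowels /i/ and /o/, so it spirantizes to the fricative [x]. /b/ is a stop between vowels /o/ and /e/, so it spirantizes to the fricative [v]. /hahikobehanb/ → hahixovehanb.
Rule 4 (intervocalic h-deletion): /h/ occurs between vowels /a/ and /i/, so it deletes. /h/ occurs between vowels /e/ and /a/, so it deletes. /hahixovehanb/ → haixoveanb.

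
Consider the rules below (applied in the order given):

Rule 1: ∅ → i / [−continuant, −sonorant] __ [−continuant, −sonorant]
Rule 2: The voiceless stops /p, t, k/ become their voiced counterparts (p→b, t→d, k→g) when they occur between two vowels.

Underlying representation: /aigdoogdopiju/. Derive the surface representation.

Rule 1 (stop-cluster i-epenthesis): /g/ and /d/ form a stop–stop cluster, so [i] is inserted between them. /g/ and /d/ form a stop–stop cluster, so [i] is inserted between them. /aigdoogdopiju/ → aigidoogidopiju.
Rule 2 (intervocalic voicing): /p/ is a voiceless stop between vowels /o/ and /i/, so it voices to [b]. /aigidoogidopiju/ → aigidoogidobiju.

aigidoogidobiju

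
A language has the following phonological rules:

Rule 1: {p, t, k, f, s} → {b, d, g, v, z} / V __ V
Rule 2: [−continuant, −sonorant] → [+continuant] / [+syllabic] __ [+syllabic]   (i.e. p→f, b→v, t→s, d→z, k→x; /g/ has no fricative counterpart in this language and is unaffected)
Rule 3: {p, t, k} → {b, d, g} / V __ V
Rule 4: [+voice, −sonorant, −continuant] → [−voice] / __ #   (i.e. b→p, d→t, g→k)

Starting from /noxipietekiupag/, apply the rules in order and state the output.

Rule 1 (intervocalic voicing): /p/ is a voiceless obstruent between vowels /i/ and /i/, so it voices to [b]. /t/ is a voiceless obstruent between vowels /e/ and /e/, so it voices to [d]. /k/ is a voiceless obstruent between vowels /e/ and /i/, so it voices to [g]. /p/ is a voiceless obstruent between vowels /u/ and /a/, so it voices to [b]. /noxipietekiupag/ → noxibiedegiubag.
Rule 2 (intervocalic spirantization): /b/ is a stop between vowels /i/ and /i/, so it spirantizes to the fricative [v]. /d/ is a stop between vowels /e/ and /e/, so it spirantizes to the fricative [z]. /b/ is a stop between vowels /u/ and /a/, so it spirantizes to the fricative [v]. /noxibiedegiubag/ → noxiviezegiuvag.
Rule 3 (intervocalic voicing): no segment meets the environment; /noxiviezegiuvag/ is unchanged.
Rule 4 (final devoicing): /g/ is a voiced stop in word-final position, so it devoices to [k]. /noxiviezegiuvag/ → noxiviezegiuvak.

noxiviezegiuvak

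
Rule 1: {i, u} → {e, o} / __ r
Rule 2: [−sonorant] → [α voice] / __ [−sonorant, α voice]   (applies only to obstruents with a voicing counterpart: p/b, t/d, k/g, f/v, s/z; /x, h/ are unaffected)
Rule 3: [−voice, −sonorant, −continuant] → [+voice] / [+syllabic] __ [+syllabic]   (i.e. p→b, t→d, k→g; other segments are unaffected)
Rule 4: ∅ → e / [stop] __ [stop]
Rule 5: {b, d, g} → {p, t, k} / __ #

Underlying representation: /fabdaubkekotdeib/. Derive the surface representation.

fabedaupekegodedeip

Rule 1 (pre-rhotic lowering): no segment meets the environment; /fabdaubkekotdeib/ is unchanged.
Rule 2 (regressive voicing assimilation): /b/ precedes the voiceless obstruent /k/, so it devoices to [p] by assimilation. /t/ precedes the voiced obstruent /d/, so it voices to [d] by assimilation. /fabdaubkekotdeib/ → fabdaupkekoddeib.
Rule 3 (intervocalic voicing): /k/ is a voiceless stop between vowels /e/ and /o/, so it voices to [g]. /fabdaupkekoddeib/ → fabdaupkegoddeib.
Rule 4 (stop-cluster e-epenthesis): /b/ and /d/ form a stop–stop cluster, so [e] is inserted between them. /p/ and /k/ form a stop–stop cluster, so [e] is inserted between them. /d/ and /d/ form a stop–stop cluster, so [e] is inserted between them. /fabdaupkegoddeib/ → fabedaupekegodedeib.
Rule 5 (final devoicing): /b/ is a voiced stop in word-final position, so it devoices to [p]. /fabedaupekegodedeib/ → fabedaupekegodedeip.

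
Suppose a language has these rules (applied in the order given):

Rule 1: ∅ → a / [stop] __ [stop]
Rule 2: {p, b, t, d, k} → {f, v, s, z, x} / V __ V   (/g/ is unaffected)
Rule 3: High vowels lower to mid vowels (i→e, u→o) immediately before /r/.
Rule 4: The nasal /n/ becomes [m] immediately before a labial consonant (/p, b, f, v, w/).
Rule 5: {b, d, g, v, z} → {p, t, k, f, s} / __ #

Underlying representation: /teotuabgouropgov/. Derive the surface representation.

teosuavagoorofagof

Rule 1 (stop-cluster a-epenthesis): /b/ and /g/ form a stop–stop cluster, so [a] is inserted between them. /p/ and /g/ form a stop–stop cluster, so [a] is inserted between them. /teotuabgouropgov/ → teotuabagouropagov.
Rule 2 (intervocalic spirantization): /t/ is a stop between vowels /o/ and /u/, so it spirantizes to the fricative [s]. /b/ is a stop between vowels /a/ and /a/, so it spirantizes to the fricative [v]. /p/ is a stop between vowels /o/ and /a/, so it spirantizes to the fricative [f]. /teotuabagouropagov/ → teosuavagourofagov.
Rule 3 (pre-rhotic lowering): /u/ is a high vowel immediately before /r/, so it lowers to [o]. /teosuavagourofagov/ → teosuavagoorofagov.
Rule 4 (nasal place assimilation): no segment meets the environment; /teosuavagoorofagov/ is unchanged.
Rule 5 (final devoicing): /v/ is a voiced obstruent in word-final position, so it devoices to [f]. /teosuavagoorofagov/ → teosuavagoorofagof.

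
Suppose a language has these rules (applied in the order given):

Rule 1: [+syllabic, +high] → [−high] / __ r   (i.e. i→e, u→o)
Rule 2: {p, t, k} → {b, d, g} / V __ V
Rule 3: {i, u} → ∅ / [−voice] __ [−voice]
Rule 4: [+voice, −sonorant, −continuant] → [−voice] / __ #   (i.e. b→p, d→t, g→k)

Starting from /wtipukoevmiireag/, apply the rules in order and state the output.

wtibugoevmiereak

Rule 1 (pre-rhotic lowering): /i/ is a high vowel immediately before /r/, so it lowers to [e]. /wtipukoevmiireag/ → wtipukoevmiereag.
Rule 2 (intervocalic voicing): /p/ is a voiceless stop between vowels /i/ and /u/, so it voices to [b]. /k/ is a voiceless stop between vowels /u/ and /o/, so it voices to [g]. /wtipukoevmiereag/ → wtibugoevmiereag.
Rule 3 (high vowel syncope): no segment meets the environment; /wtibugoevmiereag/ is unchanged.
Rule 4 (final devoicing): /g/ is a voiced stop in word-final position, so it devoices to [k]. /wtibugoevmiereag/ → wtibugoevmiereak.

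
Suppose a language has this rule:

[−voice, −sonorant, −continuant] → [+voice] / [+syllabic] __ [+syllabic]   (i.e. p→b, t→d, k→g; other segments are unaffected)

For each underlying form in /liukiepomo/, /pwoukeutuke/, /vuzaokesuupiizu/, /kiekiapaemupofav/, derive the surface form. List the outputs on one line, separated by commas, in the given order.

/liukiepomo/: /k/ is a voiceless stop between vowels /u/ and /i/, so it voices to [g]. /p/ is a voiceless stop between vowels /e/ and /o/, so it voices to [b]. → [liugiebomo].
/pwoukeutuke/: /k/ is a voiceless stop between vowels /u/ and /e/, so it voices to [g]. /t/ is a voiceless stop between vowels /u/ and /u/, so it voices to [d]. /k/ is a voiceless stop between vowels /u/ and /e/, so it voices to [g]. → [pwougeuduge].
/vuzaokesuupiizu/: /k/ is a voiceless stop between vowels /o/ and /e/, so it voices to [g]. /p/ is a voiceless stop between vowels /u/ and /i/, so it voices to [b]. → [vuzaogesuubiizu].
/kiekiapaemupofav/: /k/ is a voiceless stop between vowels /e/ and /i/, so it voices to [g]. /p/ is a voiceless stop between vowels /a/ and /a/, so it voices to [b]. /p/ is a voiceless stop between vowels /u/ and /o/, so it voices to [b]. → [kiegiabaemubofav].

liugiebomo, pwougeuduge, vuzaogesuubiizu, kiegiabaemubofav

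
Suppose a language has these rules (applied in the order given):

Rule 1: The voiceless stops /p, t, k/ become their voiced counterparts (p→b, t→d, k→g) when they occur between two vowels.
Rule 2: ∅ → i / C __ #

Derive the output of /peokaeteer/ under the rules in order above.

Rule 1 (intervocalic voicing): /k/ is a voiceless stop between vowels /o/ and /a/, so it voices to [g]. /t/ is a voiceless stop between vowels /e/ and /e/, so it voices to [d]. /peokaeteer/ → peogaedeer.
Rule 2 (final i-epenthesis): the form ends in the consonant /r/, so [i] is inserted word-finally. /peogaedeer/ → peogaedeeri.

peogaedeeri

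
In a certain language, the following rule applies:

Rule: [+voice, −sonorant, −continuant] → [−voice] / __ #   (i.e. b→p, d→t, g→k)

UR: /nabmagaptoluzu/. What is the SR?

nabmagaptoluzu

No segment of /nabmagaptoluzu/ meets the structural description of the rule, so the form surfaces unchanged.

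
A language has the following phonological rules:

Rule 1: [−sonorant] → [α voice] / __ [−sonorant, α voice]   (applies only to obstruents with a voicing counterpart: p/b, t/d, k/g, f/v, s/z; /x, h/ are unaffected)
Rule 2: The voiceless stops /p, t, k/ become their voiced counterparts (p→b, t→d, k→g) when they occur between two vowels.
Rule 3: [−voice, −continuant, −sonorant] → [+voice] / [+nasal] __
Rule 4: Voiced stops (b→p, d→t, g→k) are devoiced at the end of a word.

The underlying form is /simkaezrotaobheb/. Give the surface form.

simgaezrodaophep

Rule 1 (regressive voicing assimilation): /b/ precedes the voiceless obstruent /h/, so it devoices to [p] by assimilation. /simkaezrotaobheb/ → simkaezrotaopheb.
Rule 2 (intervocalic voicing): /t/ is a voiceless stop between vowels /o/ and /a/, so it voices to [d]. /simkaezrotaopheb/ → simkaezrodaopheb.
Rule 3 (post-nasal voicing): /k/ is a voiceless stop immediately after the nasal /m/, so it voices to [g]. /simkaezrodaopheb/ → simgaezrodaopheb.
Rule 4 (final devoicing): /b/ is a voiced stop in word-final position, so it devoices to [p]. /simgaezrodaopheb/ → simgaezrodaophep.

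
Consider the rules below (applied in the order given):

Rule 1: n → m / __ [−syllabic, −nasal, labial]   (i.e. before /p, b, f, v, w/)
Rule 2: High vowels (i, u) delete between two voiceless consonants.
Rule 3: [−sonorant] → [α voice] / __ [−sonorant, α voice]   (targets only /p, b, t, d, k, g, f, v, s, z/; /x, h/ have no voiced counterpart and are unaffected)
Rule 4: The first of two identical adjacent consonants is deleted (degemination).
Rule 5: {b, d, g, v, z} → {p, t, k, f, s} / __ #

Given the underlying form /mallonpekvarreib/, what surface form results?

malompegvareip

Rule 1 (nasal place assimilation): /n/ precedes the labial consonant /p/, so it assimilates in place to [m]. /mallonpekvarreib/ → mallompekvarreib.
Rule 2 (high vowel syncope): no segment meets the environment; /mallompekvarreib/ is unchanged.
Rule 3 (regressive voicing assimilation): /k/ precedes the voiced obstruent /v/, so it voices to [g] by assimilation. /mallompekvarreib/ → mallompegvarreib.
Rule 4 (degemination): /ll/ is a geminate; the first /l/ deletes. /rr/ is a geminate; the first /r/ deletes. /mallompegvarreib/ → malompegvareib.
Rule 5 (final devoicing): /b/ is a voiced obstruent in word-final position, so it devoices to [p]. /malompegvareib/ → malompegvareip.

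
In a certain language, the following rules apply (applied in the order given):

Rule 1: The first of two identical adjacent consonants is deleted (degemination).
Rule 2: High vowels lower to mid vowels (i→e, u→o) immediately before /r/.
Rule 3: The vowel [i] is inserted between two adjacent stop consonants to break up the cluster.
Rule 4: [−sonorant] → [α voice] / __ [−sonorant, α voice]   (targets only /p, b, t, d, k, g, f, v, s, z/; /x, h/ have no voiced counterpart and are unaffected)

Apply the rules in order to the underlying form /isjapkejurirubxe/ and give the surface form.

isjapikejorerupxe

Rule 1 (degemination): no segment meets the environment; /isjapkejurirubxe/ is unchanged.
Rule 2 (pre-rhotic lowering): /u/ is a high vowel immediately before /r/, so it lowers to [o]. /i/ is a high vowel immediately before /r/, so it lowers to [e]. /isjapkejurirubxe/ → isjapkejorerubxe.
Rule 3 (stop-cluster i-epenthesis): /p/ and /k/ form a stop–stop cluster, so [i] is inserted between them. /isjapkejorerubxe/ → isjapikejorerubxe.
Rule 4 (regressive voicing assimilation): /b/ precedes the voiceless obstruent /x/, so it devoices to [p] by assimilation. /isjapikejorerubxe/ → isjapikejorerupxe.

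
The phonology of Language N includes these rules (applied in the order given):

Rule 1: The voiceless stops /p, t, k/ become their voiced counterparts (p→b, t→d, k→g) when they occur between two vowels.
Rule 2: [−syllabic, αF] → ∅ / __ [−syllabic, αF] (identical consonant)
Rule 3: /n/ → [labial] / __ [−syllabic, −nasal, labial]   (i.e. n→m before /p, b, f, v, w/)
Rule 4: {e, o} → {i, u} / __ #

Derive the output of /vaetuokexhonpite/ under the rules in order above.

vaeduogexhompidi

Rule 1 (intervocalic voicing): /t/ is a voiceless stop between vowels /e/ and /u/, so it voices to [d]. /k/ is a voiceless stop between vowels /o/ and /e/, so it voices to [g]. /t/ is a voiceless stop between vowels /i/ and /e/, so it voices to [d]. /vaetuokexhonpite/ → vaeduogexhonpide.
Rule 2 (degemination): no segment meets the environment; /vaeduogexhonpide/ is unchanged.
Rule 3 (nasal place assimilation): /n/ precedes the labial consonant /p/, so it assimilates in place to [m]. /vaeduogexhonpide/ → vaeduogexhompide.
Rule 4 (final vowel raising): /e/ is a mid vowel in word-final position, so it raises to [i]. /vaeduogexhompide/ → vaeduogexhompidi.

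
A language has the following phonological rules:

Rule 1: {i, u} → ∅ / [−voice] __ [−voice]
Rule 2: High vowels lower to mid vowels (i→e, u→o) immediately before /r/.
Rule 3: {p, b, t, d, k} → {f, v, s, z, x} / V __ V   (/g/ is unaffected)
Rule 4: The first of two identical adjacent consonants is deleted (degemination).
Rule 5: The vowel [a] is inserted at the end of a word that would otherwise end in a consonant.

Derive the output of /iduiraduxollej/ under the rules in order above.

Rule 1 (high vowel syncope): no segment meets the environment; /iduiraduxollej/ is unchanged.
Rule 2 (pre-rhotic lowering): /i/ is a high vowel immediately before /r/, so it lowers to [e]. /iduiraduxollej/ → idueraduxollej.
Rule 3 (intervocalic spirantization): /d/ is a stop between vowels /i/ and /u/, so it spirantizes to the fricative [z]. /d/ is a stop between vowels /a/ and /u/, so it spirantizes to the fricative [z]. /idueraduxollej/ → izuerazuxollej.
Rule 4 (degemination): /ll/ is a geminate; the first /l/ deletes. /izuerazuxollej/ → izuerazuxolej.
Rule 5 (final a-epenthesis): the form ends in the consonant /j/, so [a] is inserted word-finally. /izuerazuxolej/ → izuerazuxoleja.

izuerazuxoleja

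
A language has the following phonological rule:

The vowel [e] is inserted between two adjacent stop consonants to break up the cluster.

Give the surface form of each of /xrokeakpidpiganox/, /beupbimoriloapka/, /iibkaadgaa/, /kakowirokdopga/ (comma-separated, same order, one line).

xrokeakepidepiganox, beupebimoriloapeka, iibekaadegaa, kakowirokedopega

/xrokeakpidpiganox/: /k/ and /p/ form a stop–stop cluster, so [e] is inserted between them. /d/ and /p/ form a stop–stop cluster, so [e] is inserted between them. → [xrokeakepidepiganox].
/beupbimoriloapka/: /p/ and /b/ form a stop–stop cluster, so [e] is inserted between them. /p/ and /k/ form a stop–stop cluster, so [e] is inserted between them. → [beupebimoriloapeka].
/iibkaadgaa/: /b/ and /k/ form a stop–stop cluster, so [e] is inserted between them. /d/ and /g/ form a stop–stop cluster, so [e] is inserted between them. → [iibekaadegaa].
/kakowirokdopga/: /k/ and /d/ form a stop–stop cluster, so [e] is inserted between them. /p/ and /g/ form a stop–stop cluster, so [e] is inserted between them. → [kakowirokedopega].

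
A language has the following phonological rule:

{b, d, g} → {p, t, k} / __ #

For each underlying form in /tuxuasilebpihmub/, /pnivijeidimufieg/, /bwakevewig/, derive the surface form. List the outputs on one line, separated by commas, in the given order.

tuxuasilebpihmup, pnivijeidimufiek, bwakevewik

/tuxuasilebpihmub/: /b/ is a voiced stop in word-final position, so it devoices to [p]. → [tuxuasilebpihmup].
/pnivijeidimufieg/: /g/ is a voiced stop in word-final position, so it devoices to [k]. → [pnivijeidimufiek].
/bwakevewig/: /g/ is a voiced stop in word-final position, so it devoices to [k]. → [bwakevewik].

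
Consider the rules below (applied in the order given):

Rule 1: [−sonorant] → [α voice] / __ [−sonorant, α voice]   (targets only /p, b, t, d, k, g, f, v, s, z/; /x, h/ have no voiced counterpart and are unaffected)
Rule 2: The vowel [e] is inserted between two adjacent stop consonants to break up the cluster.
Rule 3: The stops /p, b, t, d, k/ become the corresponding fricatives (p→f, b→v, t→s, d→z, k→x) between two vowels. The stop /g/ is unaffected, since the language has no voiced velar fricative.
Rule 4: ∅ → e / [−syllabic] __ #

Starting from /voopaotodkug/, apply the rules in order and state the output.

Rule 1 (regressive voicing assimilation): /d/ precedes the voiceless obstruent /k/, so it devoices to [t] by assimilation. /voopaotodkug/ → voopaototkug.
Rule 2 (stop-cluster e-epenthesis): /t/ and /k/ form a stop–stop cluster, so [e] is inserted between them. /voopaototkug/ → voopaototekug.
Rule 3 (intervocalic spirantization): /p/ is a stop between vowels /o/ and /a/, so it spirantizes to the fricative [f]. /t/ is a stop between vowels /o/ and /o/, so it spirantizes to the fricative [s]. /t/ is a stop between vowels /o/ and /e/, so it spirantizes to the fricative [s]. /k/ is a stop between vowels /e/ and /u/, so it spirantizes to the fricative [x]. /voopaototekug/ → voofaososexug.
Rule 4 (final e-epenthesis): the form ends in the consonant /g/, so [e] is inserted word-finally. /voofaososexug/ → voofaososexuge.

voofaososexuge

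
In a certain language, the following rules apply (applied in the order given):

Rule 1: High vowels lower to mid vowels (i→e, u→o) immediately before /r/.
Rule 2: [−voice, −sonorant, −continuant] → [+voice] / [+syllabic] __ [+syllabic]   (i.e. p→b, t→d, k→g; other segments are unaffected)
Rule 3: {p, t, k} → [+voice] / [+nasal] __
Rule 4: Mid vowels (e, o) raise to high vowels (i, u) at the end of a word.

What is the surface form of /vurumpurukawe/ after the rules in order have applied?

vorumborugawi

Rule 1 (pre-rhotic lowering): /u/ is a high vowel immediately before /r/, so it lowers to [o]. /u/ is a high vowel immediately before /r/, so it lowers to [o]. /vurumpurukawe/ → vorumporukawe.
Rule 2 (intervocalic voicing): /k/ is a voiceless stop between vowels /u/ and /a/, so it voices to [g]. /vorumporukawe/ → vorumporugawe.
Rule 3 (post-nasal voicing): /p/ is a voiceless stop immediately after the nasal /m/, so it voices to [b]. /vorumporugawe/ → vorumborugawe.
Rule 4 (final vowel raising): /e/ is a mid vowel in word-final position, so it raises to [i]. /vorumborugawe/ → vorumborugawi.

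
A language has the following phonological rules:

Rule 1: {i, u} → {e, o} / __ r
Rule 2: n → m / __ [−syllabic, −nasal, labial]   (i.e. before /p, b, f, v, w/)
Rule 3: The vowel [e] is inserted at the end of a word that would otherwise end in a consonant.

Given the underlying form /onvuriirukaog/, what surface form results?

omvorierukaoge

Rule 1 (pre-rhotic lowering): /u/ is a high vowel immediately before /r/, so it lowers to [o]. /i/ is a high vowel immediately before /r/, so it lowers to [e]. /onvuriirukaog/ → onvorierukaog.
Rule 2 (nasal place assimilation): /n/ precedes the labial consonant /v/, so it assimilates in place to [m]. /onvorierukaog/ → omvorierukaog.
Rule 3 (final e-epenthesis): the form ends in the consonant /g/, so [e] is inserted word-finally. /omvorierukaog/ → omvorierukaoge.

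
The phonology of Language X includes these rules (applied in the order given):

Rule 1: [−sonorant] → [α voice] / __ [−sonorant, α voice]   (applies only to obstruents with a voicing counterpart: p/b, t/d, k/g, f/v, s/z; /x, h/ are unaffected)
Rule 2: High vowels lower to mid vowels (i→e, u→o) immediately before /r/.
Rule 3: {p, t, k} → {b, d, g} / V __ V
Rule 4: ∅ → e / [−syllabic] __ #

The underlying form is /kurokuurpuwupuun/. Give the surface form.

koroguorpuwubuune

Rule 1 (regressive voicing assimilation): no segment meets the environment; /kurokuurpuwupuun/ is unchanged.
Rule 2 (pre-rhotic lowering): /u/ is a high vowel immediately before /r/, so it lowers to [o]. /u/ is a high vowel immediately before /r/, so it lowers to [o]. /kurokuurpuwupuun/ → korokuorpuwupuun.
Rule 3 (intervocalic voicing): /k/ is a voiceless stop between vowels /o/ and /u/, so it voices to [g]. /p/ is a voiceless stop between vowels /u/ and /u/, so it voices to [b]. /korokuorpuwupuun/ → koroguorpuwubuun.
Rule 4 (final e-epenthesis): the form ends in the consonant /n/, so [e] is inserted word-finally. /koroguorpuwubuun/ → koroguorpuwubuune.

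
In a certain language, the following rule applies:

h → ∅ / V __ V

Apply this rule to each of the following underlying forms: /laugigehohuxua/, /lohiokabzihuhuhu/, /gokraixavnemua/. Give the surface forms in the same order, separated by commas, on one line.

/laugigehohuxua/: /h/ occurs between vowels /e/ and /o/, so it deletes. /h/ occurs between vowels /o/ and /u/, so it deletes. → [laugigeouxua].
/lohiokabzihuhuhu/: /h/ occurs between vowels /o/ and /i/, so it deletes. /h/ occurs between vowels /i/ and /u/, so it deletes. /h/ occurs between vowels /u/ and /u/, so it deletes. /h/ occurs between vowels /u/ and /u/, so it deletes. → [loiokabziuuu].
/gokraixavnemua/: the rule's environment is not met; surfaces unchanged as [gokraixavnemua].

laugigeouxua, loiokabziuuu, gokraixavnemua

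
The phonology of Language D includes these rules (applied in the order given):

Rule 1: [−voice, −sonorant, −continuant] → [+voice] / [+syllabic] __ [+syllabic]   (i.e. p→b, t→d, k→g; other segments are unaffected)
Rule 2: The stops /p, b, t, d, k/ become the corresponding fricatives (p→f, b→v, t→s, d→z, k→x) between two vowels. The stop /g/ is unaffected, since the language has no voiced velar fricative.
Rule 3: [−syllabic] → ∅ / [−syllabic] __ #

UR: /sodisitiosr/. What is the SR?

Rule 1 (intervocalic voicing): /t/ is a voiceless stop between vowels /i/ and /i/, so it voices to [d]. /sodisitiosr/ → sodisidiosr.
Rule 2 (intervocalic spirantization): /d/ is a stop between vowels /o/ and /i/, so it spirantizes to the fricative [z]. /d/ is a stop between vowels /i/ and /i/, so it spirantizes to the fricative [z]. /sodisidiosr/ → sozisiziosr.
Rule 3 (final cluster simplification): /r/ is the second consonant of a word-final cluster /sr/, so it deletes. /sozisiziosr/ → sozisizios.

sozisizios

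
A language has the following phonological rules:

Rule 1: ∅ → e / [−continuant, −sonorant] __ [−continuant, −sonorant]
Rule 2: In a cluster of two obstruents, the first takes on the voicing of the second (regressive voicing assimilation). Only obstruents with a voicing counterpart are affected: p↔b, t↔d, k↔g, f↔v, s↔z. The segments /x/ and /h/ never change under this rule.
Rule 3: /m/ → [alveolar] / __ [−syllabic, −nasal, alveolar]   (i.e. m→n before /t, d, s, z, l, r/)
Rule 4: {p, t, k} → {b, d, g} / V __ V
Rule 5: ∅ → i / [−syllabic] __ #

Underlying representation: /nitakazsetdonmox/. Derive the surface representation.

nidagassededonmoxi

Rule 1 (stop-cluster e-epenthesis): /t/ and /d/ form a stop–stop cluster, so [e] is inserted between them. /nitakazsetdonmox/ → nitakazsetedonmox.
Rule 2 (regressive voicing assimilation): /z/ precedes the voiceless obstruent /s/, so it devoices to [s] by assimilation. /nitakazsetedonmox/ → nitakassetedonmox.
Rule 3 (nasal place assimilation): no segment meets the environment; /nitakassetedonmox/ is unchanged.
Rule 4 (intervocalic voicing): /t/ is a voiceless stop between vowels /i/ and /a/, so it voices to [d]. /k/ is a voiceless stop between vowels /a/ and /a/, so it voices to [g]. /t/ is a voiceless stop between vowels /e/ and /e/, so it voices to [d]. /nitakassetedonmox/ → nidagassededonmox.
Rule 5 (final i-epenthesis): the form ends in the consonant /x/, so [i] is inserted word-finally. /nidagassededonmox/ → nidagassededonmoxi.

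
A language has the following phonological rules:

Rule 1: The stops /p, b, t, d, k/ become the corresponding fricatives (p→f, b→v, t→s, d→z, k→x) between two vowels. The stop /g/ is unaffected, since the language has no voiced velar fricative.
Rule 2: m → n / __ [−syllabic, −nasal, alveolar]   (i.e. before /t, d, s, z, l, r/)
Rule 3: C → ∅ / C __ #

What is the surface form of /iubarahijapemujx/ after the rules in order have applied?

iuvarahijafemuj

Rule 1 (intervocalic spirantization): /b/ is a stop between vowels /u/ and /a/, so it spirantizes to the fricative [v]. /p/ is a stop between vowels /a/ and /e/, so it spirantizes to the fricative [f]. /iubarahijapemujx/ → iuvarahijafemujx.
Rule 2 (nasal place assimilation): no segment meets the environment; /iuvarahijafemujx/ is unchanged.
Rule 3 (final cluster simplification): /x/ is the second consonant of a word-final cluster /jx/, so it deletes. /iuvarahijafemujx/ → iuvarahijafemuj.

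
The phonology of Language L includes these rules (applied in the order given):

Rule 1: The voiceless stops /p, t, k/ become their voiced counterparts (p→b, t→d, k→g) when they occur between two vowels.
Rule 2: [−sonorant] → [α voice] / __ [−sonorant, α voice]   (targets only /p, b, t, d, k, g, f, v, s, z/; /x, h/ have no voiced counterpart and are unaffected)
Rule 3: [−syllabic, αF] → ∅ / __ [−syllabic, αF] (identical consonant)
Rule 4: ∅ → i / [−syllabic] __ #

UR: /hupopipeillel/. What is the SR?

hubobibeileli

Rule 1 (intervocalic voicing): /p/ is a voiceless stop between vowels /u/ and /o/, so it voices to [b]. /p/ is a voiceless stop between vowels /o/ and /i/, so it voices to [b]. /p/ is a voiceless stop between vowels /i/ and /e/, so it voices to [b]. /hupopipeillel/ → hubobibeillel.
Rule 2 (regressive voicing assimilation): no segment meets the environment; /hubobibeillel/ is unchanged.
Rule 3 (degemination): /ll/ is a geminate; the first /l/ deletes. /hubobibeillel/ → hubobibeilel.
Rule 4 (final i-epenthesis): the form ends in the consonant /l/, so [i] is inserted word-finally. /hubobibeilel/ → hubobibeileli.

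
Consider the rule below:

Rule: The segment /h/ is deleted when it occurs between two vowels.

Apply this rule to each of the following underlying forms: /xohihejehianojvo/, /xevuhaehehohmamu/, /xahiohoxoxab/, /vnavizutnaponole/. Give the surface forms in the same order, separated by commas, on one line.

/xohihejehianojvo/: /h/ occurs between vowels /o/ and /i/, so it deletes. /h/ occurs between vowels /i/ and /e/, so it deletes. /h/ occurs between vowels /e/ and /i/, so it deletes. → [xoiejeianojvo].
/xevuhaehehohmamu/: /h/ occurs between vowels /u/ and /a/, so it deletes. /h/ occurs between vowels /e/ and /e/, so it deletes. /h/ occurs between vowels /e/ and /o/, so it deletes. → [xevuaeeohmamu].
/xahiohoxoxab/: /h/ occurs between vowels /a/ and /i/, so it deletes. /h/ occurs between vowels /o/ and /o/, so it deletes. → [xaiooxoxab].
/vnavizutnaponole/: the rule's environment is not met; surfaces unchanged as [vnavizutnaponole].

xoiejeianojvo, xevuaeeohmamu, xaiooxoxab, vnavizutnaponole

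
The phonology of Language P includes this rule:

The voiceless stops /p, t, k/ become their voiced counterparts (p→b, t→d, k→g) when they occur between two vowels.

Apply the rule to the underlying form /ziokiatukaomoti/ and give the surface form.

/k/ is a voiceless stop between vowels /o/ and /i/, so it voices to [g].
/t/ is a voiceless stop between vowels /a/ and /u/, so it voices to [d].
/k/ is a voiceless stop between vowels /u/ and /a/, so it voices to [g].
/t/ is a voiceless stop between vowels /o/ and /i/, so it voices to [d].
Surface form: [ziogiadugaomodi].

ziogiadugaomodi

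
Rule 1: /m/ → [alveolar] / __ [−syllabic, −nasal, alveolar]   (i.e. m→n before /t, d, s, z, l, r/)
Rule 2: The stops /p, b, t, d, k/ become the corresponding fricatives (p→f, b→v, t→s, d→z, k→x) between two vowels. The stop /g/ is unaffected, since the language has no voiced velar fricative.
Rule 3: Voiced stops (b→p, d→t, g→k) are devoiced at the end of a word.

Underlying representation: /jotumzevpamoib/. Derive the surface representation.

josunzevpamoip

Rule 1 (nasal place assimilation): /m/ precedes the alveolar consonant /z/, so it assimilates in place to [n]. /jotumzevpamoib/ → jotunzevpamoib.
Rule 2 (intervocalic spirantization): /t/ is a stop between vowels /o/ and /u/, so it spirantizes to the fricative [s]. /jotunzevpamoib/ → josunzevpamoib.
Rule 3 (final devoicing): /b/ is a voiced stop in word-final position, so it devoices to [p]. /josunzevpamoib/ → josunzevpamoip.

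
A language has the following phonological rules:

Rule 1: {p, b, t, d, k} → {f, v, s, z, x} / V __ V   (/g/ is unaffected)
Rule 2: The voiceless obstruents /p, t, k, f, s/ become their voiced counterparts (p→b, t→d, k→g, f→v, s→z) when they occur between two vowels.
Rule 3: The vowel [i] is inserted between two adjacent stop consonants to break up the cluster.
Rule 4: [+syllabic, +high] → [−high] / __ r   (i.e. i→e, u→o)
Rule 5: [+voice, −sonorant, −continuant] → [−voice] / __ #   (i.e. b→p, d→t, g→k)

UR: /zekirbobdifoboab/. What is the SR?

Rule 1 (intervocalic spirantization): /k/ is a stop between vowels /e/ and /i/, so it spirantizes to the fricative [x]. /b/ is a stop between vowels /o/ and /o/, so it spirantizes to the fricative [v]. /zekirbobdifoboab/ → zexirbobdifovoab.
Rule 2 (intervocalic voicing): /f/ is a voiceless obstruent between vowels /i/ and /o/, so it voices to [v]. /zexirbobdifovoab/ → zexirbobdivovoab.
Rule 3 (stop-cluster i-epenthesis): /b/ and /d/ form a stop–stop cluster, so [i] is inserted between them. /zexirbobdivovoab/ → zexirbobidivovoab.
Rule 4 (pre-rhotic lowering): /i/ is a high vowel immediately before /r/, so it lowers to [e]. /zexirbobidivovoab/ → zexerbobidivovoab.
Rule 5 (final devoicing): /b/ is a voiced stop in word-final position, so it devoices to [p]. /zexerbobidivovoab/ → zexerbobidivovoap.

zexerbobidivovoap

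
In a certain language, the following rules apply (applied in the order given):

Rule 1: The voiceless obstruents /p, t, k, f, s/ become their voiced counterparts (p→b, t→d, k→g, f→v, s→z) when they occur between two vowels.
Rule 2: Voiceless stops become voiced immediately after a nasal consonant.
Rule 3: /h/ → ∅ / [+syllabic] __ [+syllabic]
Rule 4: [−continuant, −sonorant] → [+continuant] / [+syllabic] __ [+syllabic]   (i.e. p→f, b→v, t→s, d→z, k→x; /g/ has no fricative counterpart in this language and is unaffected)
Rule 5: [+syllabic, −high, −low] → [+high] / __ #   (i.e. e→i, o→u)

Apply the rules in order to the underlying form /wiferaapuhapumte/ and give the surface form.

wiveraavuavumdi

Rule 1 (intervocalic voicing): /f/ is a voiceless obstruent between vowels /i/ and /e/, so it voices to [v]. /p/ is a voiceless obstruent between vowels /a/ and /u/, so it voices to [b]. /p/ is a voiceless obstruent between vowels /a/ and /u/, so it voices to [b]. /wiferaapuhapumte/ → wiveraabuhabumte.
Rule 2 (post-nasal voicing): /t/ is a voiceless stop immediately after the nasal /m/, so it voices to [d]. /wiveraabuhabumte/ → wiveraabuhabumde.
Rule 3 (intervocalic h-deletion): /h/ occurs between vowels /u/ and /a/, so it deletes. /wiveraabuhabumde/ → wiveraabuabumde.
Rule 4 (intervocalic spirantization): /b/ is a stop between vowels /a/ and /u/, so it spirantizes to the fricative [v]. /b/ is a stop between vowels /a/ and /u/, so it spirantizes to the fricative [v]. /wiveraabuabumde/ → wiveraavuavumde.
Rule 5 (final vowel raising): /e/ is a mid vowel in word-final position, so it raises to [i]. /wiveraavuavumde/ → wiveraavuavumdi.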